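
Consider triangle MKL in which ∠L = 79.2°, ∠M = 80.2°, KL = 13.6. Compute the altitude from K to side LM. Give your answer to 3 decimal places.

h_K ≈ 13.359

The third angle is ∠K = 180° − ∠L − ∠M = 20.60°.
Law of sines: LM = KL·sin K/sin M ≈ 4.8559.
Law of sines: MK = KL·sin L/sin M ≈ 13.557.
Area = ½·KL·LM·sin L ≈ 32.435.
The altitude from K has length 2·area/LM ≈ 13.359.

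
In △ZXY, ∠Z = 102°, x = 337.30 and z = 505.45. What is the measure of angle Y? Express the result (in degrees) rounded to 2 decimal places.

Law of sines: sin X = x·sin Z/z ≈ 0.65274.
Since z ≥ x, only the acute value applies: ∠X ≈ 40.75°.
Then ∠Y = 180° − ∠Z − ∠X ≈ 37.25°.

37.25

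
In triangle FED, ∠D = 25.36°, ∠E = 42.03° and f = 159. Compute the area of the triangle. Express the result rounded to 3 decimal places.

area ≈ 3926.549

The third angle is ∠F = 180° − ∠E − ∠D = 112.61°.
Law of sines: e = f·sin E/sin F ≈ 115.32.
Law of sines: d = f·sin D/sin F ≈ 73.77.
Area = ½·f·e·sin D ≈ 3926.5.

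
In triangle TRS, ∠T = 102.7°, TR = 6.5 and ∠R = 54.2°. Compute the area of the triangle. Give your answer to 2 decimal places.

The third angle is ∠S = 180° − ∠T − ∠R = 23.10°.
Law of sines: RS = TR·sin T/sin S ≈ 16.162.
Law of sines: ST = TR·sin R/sin S ≈ 13.437.
Area = ½·TR·RS·sin R ≈ 42.602.

area ≈ 42.60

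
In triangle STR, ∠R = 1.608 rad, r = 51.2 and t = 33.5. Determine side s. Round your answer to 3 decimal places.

Law of sines: sin T = t·sin R/r ≈ 0.65384.
Since r ≥ t, only the acute value applies: ∠T ≈ 0.713 rad.
Then ∠S = π − ∠R − ∠T ≈ 0.821 rad.
Law of sines gives s = r·sin S/sin R ≈ 37.493.

37.493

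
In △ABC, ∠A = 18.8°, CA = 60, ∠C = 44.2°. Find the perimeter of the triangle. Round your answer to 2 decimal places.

perimeter ≈ 128.65

The third angle is ∠B = 180° − ∠C − ∠A = 117.00°.
Law of sines: BC = CA·sin A/sin B ≈ 21.701.
Law of sines: AB = CA·sin C/sin B ≈ 46.947.
Semiperimeter s = (21.701+60+46.947)/2 = 64.324.
Perimeter = 21.701 + 60 + 46.947 = 128.65.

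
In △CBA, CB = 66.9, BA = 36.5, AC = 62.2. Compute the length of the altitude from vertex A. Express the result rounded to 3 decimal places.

h_A ≈ 33.500

Semiperimeter s = (36.5 + 62.2 + 66.9)/2 = 82.8.
Heron's formula: area = √(82.8·46.3·20.6·15.9) ≈ 1120.6.
The altitude from A has length 2·area/CB ≈ 33.5.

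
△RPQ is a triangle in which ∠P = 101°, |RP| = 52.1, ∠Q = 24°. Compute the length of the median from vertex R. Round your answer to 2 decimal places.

80.68

The third angle is ∠R = 180° − ∠P − ∠Q = 55.00°.
Law of sines: |PQ| = |RP|·sin R/sin Q ≈ 104.93.
Law of sines: |QR| = |RP|·sin P/sin Q ≈ 125.74.
Median from R: ½√(2·|QR|² + 2·|RP|² − |PQ|²) ≈ 80.684.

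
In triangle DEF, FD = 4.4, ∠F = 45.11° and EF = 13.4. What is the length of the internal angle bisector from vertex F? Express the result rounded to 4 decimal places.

6.1180

By the law of cosines, DE² = EF² + FD² − 2·EF·FD·cos F = 115.7, so DE ≈ 10.756.
The bisector from F has length 2·EF·FD·cos(∠F/2)/(EF+FD) ≈ 6.118.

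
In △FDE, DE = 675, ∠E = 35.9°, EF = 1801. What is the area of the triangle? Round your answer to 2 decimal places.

Area = ½·DE·EF·sin E ≈ 3.5642e+05.

area ≈ 356419.11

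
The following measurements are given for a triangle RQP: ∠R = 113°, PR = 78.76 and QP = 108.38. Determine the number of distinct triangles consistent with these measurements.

PR·sin R = 78.76·sin(113°) ≈ 72.5.
Since ∠R is not acute, a triangle exists only if QP > PR; here QP > PR, so there is exactly one triangle.

1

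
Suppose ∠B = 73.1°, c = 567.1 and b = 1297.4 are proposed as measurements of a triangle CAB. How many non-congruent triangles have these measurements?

1

c·sin B = 567.1·sin(73.1°) ≈ 542.6.
Since b ≥ c, exactly one triangle exists.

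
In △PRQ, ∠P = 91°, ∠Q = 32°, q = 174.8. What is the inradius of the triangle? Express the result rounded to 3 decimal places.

The third angle is ∠R = 180° − ∠Q − ∠P = 57.00°.
Law of sines: p = q·sin P/sin Q ≈ 329.81.
Law of sines: r = q·sin R/sin Q ≈ 276.65.
Area = ½·q·p·sin R ≈ 24175.
Semiperimeter s = (329.81+276.65+174.8)/2 = 390.63.
Inradius = area/s = 24175/390.63 ≈ 61.888.

61.888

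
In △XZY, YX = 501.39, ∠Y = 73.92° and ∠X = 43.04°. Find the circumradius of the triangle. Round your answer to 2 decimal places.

281.26

The third angle is ∠Z = 180° − ∠Y − ∠X = 63.04°.
Law of sines: ZY = YX·sin X/sin Z ≈ 383.93.
Law of sines: XZ = YX·sin Y/sin Z ≈ 540.51.
Circumradius = YX/(2 sin Z) ≈ 281.26.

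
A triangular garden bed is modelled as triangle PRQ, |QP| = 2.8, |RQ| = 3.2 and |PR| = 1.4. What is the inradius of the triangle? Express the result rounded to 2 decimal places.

Semiperimeter s = (3.2 + 2.8 + 1.4)/2 = 3.7.
Heron's formula: area = √(3.7·0.5·0.9·2.3) ≈ 1.9569.
Inradius = area/s = 1.9569/3.7 ≈ 0.52889.

r ≈ 0.53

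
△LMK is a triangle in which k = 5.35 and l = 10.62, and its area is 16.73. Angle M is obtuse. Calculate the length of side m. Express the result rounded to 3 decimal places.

15.272

From area = ½·k·l·sin M, we get sin M = 2·area/(k·l) ≈ 0.58891.
Taking the obtuse solution, ∠M ≈ 143.92°.
Law of cosines then gives m ≈ 15.272.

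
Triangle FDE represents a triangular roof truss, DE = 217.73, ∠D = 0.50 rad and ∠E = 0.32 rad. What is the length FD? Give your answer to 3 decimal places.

The third angle is ∠F = π − ∠D − ∠E = 2.322 rad.
Law of sines: FD = DE·sin E/sin F ≈ 93.676.

93.676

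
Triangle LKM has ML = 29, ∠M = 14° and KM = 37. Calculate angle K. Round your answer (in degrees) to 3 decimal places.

∠K ≈ 38.369°

By the law of cosines, LK² = KM² + ML² − 2·KM·ML·cos M = 127.75, so LK ≈ 11.302.
Law of cosines again: cos K = (LK² + KM² − ML²)/(2·LK·KM) ≈ 0.78403, so ∠K ≈ 38.37°.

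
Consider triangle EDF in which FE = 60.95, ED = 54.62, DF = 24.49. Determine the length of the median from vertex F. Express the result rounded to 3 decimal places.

m_F ≈ 37.570

Median from F: ½√(2·DF² + 2·FE² − ED²) ≈ 37.57.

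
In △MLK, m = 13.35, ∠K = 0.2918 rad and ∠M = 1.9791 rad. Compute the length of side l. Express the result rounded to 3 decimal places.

The third angle is ∠L = π − ∠K − ∠M = 0.8707 rad.
Law of sines: l = m·sin L/sin M ≈ 11.124.

11.124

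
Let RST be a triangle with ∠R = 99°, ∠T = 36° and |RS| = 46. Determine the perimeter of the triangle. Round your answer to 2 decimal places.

perimeter ≈ 178.63

The third angle is ∠S = 180° − ∠T − ∠R = 45.00°.
Law of sines: |ST| = |RS|·sin R/sin T ≈ 77.296.
Law of sines: |TR| = |RS|·sin S/sin T ≈ 55.338.
Semiperimeter s = (77.296+55.338+46)/2 = 89.317.
Perimeter = 77.296 + 55.338 + 46 = 178.63.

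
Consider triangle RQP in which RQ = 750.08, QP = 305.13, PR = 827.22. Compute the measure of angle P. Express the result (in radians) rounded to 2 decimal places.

∠P ≈ 1.13 rad

By the law of cosines, cos P = (QP² + PR² − RQ²) / (2·QP·PR) ≈ 0.42545, so ∠P ≈ 1.131 rad.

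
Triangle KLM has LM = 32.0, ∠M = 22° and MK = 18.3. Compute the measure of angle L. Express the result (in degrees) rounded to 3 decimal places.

By the law of cosines, KL² = LM² + MK² − 2·LM·MK·cos M = 272.97, so KL ≈ 16.522.
Law of cosines again: cos L = (KL² + LM² − MK²)/(2·KL·LM) ≈ 0.90986, so ∠L ≈ 24.51°.

∠L ≈ 24.514°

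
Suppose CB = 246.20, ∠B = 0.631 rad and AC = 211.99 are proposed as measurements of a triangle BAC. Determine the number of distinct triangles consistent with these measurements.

CB·sin B = 246.20·sin(0.631 rad) ≈ 145.2.
Since CB sin B < AC < CB (145.2 < 211.99 < 246.20), two triangles exist.

2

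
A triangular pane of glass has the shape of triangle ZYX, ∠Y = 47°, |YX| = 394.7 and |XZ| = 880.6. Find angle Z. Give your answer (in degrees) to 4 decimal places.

19.1356

Law of sines: sin Z = |YX|·sin Y/|XZ| ≈ 0.32781.
Since |XZ| ≥ |YX|, only the acute value applies: ∠Z ≈ 19.14°.
Then ∠X = 180° − ∠Y − ∠Z ≈ 113.86°.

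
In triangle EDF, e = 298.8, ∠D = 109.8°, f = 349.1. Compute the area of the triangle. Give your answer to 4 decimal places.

Area = ½·f·e·sin D ≈ 49072.

49072.1446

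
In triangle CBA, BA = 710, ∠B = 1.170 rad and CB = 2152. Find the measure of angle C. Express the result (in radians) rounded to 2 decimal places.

By the law of cosines, AC² = CB² + BA² − 2·CB·BA·cos B = 3.943e+06, so AC ≈ 1985.7.
Law of cosines again: cos C = (AC² + CB² − BA²)/(2·AC·CB) ≈ 0.94425, so ∠C ≈ 0.335 rad.

0.34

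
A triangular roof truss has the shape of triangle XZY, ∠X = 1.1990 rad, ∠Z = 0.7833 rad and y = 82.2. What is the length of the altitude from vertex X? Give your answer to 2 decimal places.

58.00

The third angle is ∠Y = π − ∠X − ∠Z = 1.1593 rad.
Law of sines: x = y·sin X/sin Y ≈ 83.559.
Law of sines: z = y·sin Z/sin Y ≈ 63.285.
Area = ½·y·x·sin Z ≈ 2423.3.
The altitude from X has length 2·area/x ≈ 58.002.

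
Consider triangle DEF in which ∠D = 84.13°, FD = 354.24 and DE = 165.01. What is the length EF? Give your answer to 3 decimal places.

By the law of cosines, EF² = FD² + DE² − 2·FD·DE·cos D = 1.4076e+05, so EF ≈ 375.18.

375.177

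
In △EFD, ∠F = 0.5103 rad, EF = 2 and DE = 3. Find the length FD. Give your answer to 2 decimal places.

4.58

Law of sines: sin D = EF·sin F/DE ≈ 0.32563.
Since DE ≥ EF, only the acute value applies: ∠D ≈ 0.3317 rad.
Then ∠E = π − ∠F − ∠D ≈ 2.2996 rad.
Law of sines gives FD = DE·sin E/sin F ≈ 4.5817.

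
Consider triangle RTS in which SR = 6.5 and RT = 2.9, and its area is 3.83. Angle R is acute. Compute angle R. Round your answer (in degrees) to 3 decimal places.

23.977

From area = ½·SR·RT·sin R, we get sin R = 2·area/(SR·RT) ≈ 0.40637.
Taking the acute solution, ∠R ≈ 23.98°.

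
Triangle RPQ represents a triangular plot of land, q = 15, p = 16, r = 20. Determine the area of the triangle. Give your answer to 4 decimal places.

Semiperimeter s = (20 + 16 + 15)/2 = 25.5.
Heron's formula: area = √(25.5·5.5·9.5·10.5) ≈ 118.28.

118.2791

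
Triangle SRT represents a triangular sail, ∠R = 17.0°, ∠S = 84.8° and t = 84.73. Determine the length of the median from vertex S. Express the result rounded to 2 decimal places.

The third angle is ∠T = 180° − ∠S − ∠R = 78.20°.
Law of sines: s = t·sin S/sin T ≈ 86.203.
Law of sines: r = t·sin R/sin T ≈ 25.307.
Median from S: ½√(2·r² + 2·t² − s²) ≈ 45.3.

m_S ≈ 45.30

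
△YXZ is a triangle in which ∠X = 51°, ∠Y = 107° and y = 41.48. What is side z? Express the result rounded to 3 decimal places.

16.249

The third angle is ∠Z = 180° − ∠Y − ∠X = 22.00°.
Law of sines: z = y·sin Z/sin Y ≈ 16.249.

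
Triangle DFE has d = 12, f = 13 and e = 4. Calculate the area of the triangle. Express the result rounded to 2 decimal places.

Semiperimeter s = (12 + 13 + 4)/2 = 14.5.
Heron's formula: area = √(14.5·2.5·1.5·10.5) ≈ 23.894.

area ≈ 23.89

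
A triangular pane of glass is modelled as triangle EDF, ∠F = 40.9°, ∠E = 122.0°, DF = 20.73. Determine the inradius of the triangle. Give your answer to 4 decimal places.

2.2211

The third angle is ∠D = 180° − ∠F − ∠E = 17.10°.
Law of sines: FE = DF·sin D/sin E ≈ 7.1876.
Law of sines: ED = DF·sin F/sin E ≈ 16.005.
Area = ½·DF·FE·sin F ≈ 48.778.
Semiperimeter s = (20.73+7.1876+16.005)/2 = 21.961.
Inradius = area/s = 48.778/21.961 ≈ 2.2211.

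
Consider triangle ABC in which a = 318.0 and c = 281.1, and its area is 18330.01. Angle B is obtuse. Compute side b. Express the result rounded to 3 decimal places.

From area = ½·c·a·sin B, we get sin B = 2·area/(c·a) ≈ 0.41011.
Taking the obtuse solution, ∠B ≈ 155.79°.
Law of cosines then gives b ≈ 585.83.

585.828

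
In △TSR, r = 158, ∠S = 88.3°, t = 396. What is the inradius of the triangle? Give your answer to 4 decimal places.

By the law of cosines, s² = r² + t² − 2·r·t·cos S = 1.7807e+05, so s ≈ 421.98.
Area = ½·r·t·sin S ≈ 31270.
Semiperimeter p = (396+421.98+158)/2 = 487.99.
Inradius = area/p = 31270/487.99 ≈ 64.08.

64.0796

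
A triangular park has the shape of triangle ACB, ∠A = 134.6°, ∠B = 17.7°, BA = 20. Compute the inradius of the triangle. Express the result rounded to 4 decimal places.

2.9236

The third angle is ∠C = 180° − ∠B − ∠A = 27.70°.
Law of sines: CB = BA·sin A/sin C ≈ 30.635.
Law of sines: AC = BA·sin B/sin C ≈ 13.081.
Area = ½·BA·CB·sin B ≈ 93.141.
Semiperimeter s = (30.635+20+13.081)/2 = 31.858.
Inradius = area/s = 93.141/31.858 ≈ 2.9236.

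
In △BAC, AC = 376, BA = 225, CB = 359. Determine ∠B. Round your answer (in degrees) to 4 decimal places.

∠B ≈ 76.3479°

By the law of cosines, cos B = (CB² + BA² − AC²) / (2·CB·BA) ≈ 0.23603, so ∠B ≈ 76.35°.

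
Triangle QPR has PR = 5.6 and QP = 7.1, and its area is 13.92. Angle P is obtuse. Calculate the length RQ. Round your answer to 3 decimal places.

11.770

From area = ½·QP·PR·sin P, we get sin P = 2·area/(QP·PR) ≈ 0.70020.
Taking the obtuse solution, ∠P ≈ 135.56°.
Law of cosines then gives RQ ≈ 11.77.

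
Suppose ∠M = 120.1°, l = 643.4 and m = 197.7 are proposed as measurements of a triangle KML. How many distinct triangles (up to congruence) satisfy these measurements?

l·sin M = 643.4·sin(120.1°) ≈ 556.6.
Since ∠M is not acute, a triangle exists only if m > l; here m ≤ l, so there is no triangle.

0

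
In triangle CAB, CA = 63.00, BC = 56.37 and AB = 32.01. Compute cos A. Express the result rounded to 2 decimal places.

By the law of cosines, cos A = (CA² + AB² − BC²) / (2·CA·AB) ≈ 0.45027, so ∠A ≈ 63.24°.

0.45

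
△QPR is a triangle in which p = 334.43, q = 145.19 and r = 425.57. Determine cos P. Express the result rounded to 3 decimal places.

By the law of cosines, cos P = (r² + q² − p²) / (2·r·q) ≈ 0.73109, so ∠P ≈ 43.02°.

cos P ≈ 0.731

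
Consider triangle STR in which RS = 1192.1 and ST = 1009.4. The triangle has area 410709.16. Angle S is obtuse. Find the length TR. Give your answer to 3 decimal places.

2049.060

From area = ½·RS·ST·sin S, we get sin S = 2·area/(RS·ST) ≈ 0.68263.
Taking the obtuse solution, ∠S ≈ 2.390 rad.
Law of cosines then gives TR ≈ 2049.1.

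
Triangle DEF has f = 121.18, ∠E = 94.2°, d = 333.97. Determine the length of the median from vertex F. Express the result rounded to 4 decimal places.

By the law of cosines, e² = f² + d² − 2·f·d·cos E = 1.3215e+05, so e ≈ 363.52.
Median from F: ½√(2·d² + 2·e² − f²) ≈ 343.76.

m_F ≈ 343.7602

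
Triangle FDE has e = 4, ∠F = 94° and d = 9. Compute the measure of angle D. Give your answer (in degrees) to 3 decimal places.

By the law of cosines, f² = d² + e² − 2·d·e·cos F = 102.02, so f ≈ 10.101.
Law of cosines again: cos D = (e² + f² − d²)/(2·e·f) ≈ 0.45817, so ∠D ≈ 62.73°.

62.731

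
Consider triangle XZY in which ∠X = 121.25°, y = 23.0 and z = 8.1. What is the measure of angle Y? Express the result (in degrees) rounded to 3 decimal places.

By the law of cosines, x² = z² + y² − 2·z·y·cos X = 787.9, so x ≈ 28.07.
Law of cosines again: cos Y = (x² + z² − y²)/(2·x·z) ≈ 0.71365, so ∠Y ≈ 44.47°.

∠Y ≈ 44.468°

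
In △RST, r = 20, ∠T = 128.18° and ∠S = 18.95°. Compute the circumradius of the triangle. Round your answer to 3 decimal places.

The third angle is ∠R = 180° − ∠S − ∠T = 32.87°.
Law of sines: s = r·sin S/sin R ≈ 11.967.
Law of sines: t = r·sin T/sin R ≈ 28.967.
Circumradius = r/(2 sin R) ≈ 18.425.

18.425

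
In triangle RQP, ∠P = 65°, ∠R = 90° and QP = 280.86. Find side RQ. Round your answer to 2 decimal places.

The third angle is ∠Q = 180° − ∠P − ∠R = 25.00°.
Law of sines: RQ = QP·sin P/sin R ≈ 254.55.

254.55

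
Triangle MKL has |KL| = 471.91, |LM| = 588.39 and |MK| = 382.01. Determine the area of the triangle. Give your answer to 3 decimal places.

89962.610

Semiperimeter s = (471.91 + 588.39 + 382.01)/2 = 721.15.
Heron's formula: area = √(721.15·249.24·132.76·339.14) ≈ 89963.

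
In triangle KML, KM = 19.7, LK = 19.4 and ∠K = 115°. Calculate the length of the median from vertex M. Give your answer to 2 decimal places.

25.37

By the law of cosines, ML² = LK² + KM² − 2·LK·KM·cos K = 1087.5, so ML ≈ 32.977.
Median from M: ½√(2·KM² + 2·ML² − LK²) ≈ 25.371.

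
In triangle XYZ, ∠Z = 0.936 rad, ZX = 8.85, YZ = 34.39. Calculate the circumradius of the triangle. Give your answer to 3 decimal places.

By the law of cosines, XY² = YZ² + ZX² − 2·YZ·ZX·cos Z = 900.03, so XY ≈ 30.
Area = ½·YZ·ZX·sin Z ≈ 122.53.
Circumradius = XY/(2 sin Z) ≈ 18.629.

R ≈ 18.629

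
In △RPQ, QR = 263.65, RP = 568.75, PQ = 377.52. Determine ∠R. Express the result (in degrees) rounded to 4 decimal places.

∠R ≈ 33.3673°

By the law of cosines, cos R = (QR² + RP² − PQ²) / (2·QR·RP) ≈ 0.83516, so ∠R ≈ 33.37°.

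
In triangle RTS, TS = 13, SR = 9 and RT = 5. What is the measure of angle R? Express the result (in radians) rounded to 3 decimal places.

∠R ≈ 2.346 rad

By the law of cosines, cos R = (SR² + RT² − TS²) / (2·SR·RT) ≈ -0.70000, so ∠R ≈ 2.346 rad.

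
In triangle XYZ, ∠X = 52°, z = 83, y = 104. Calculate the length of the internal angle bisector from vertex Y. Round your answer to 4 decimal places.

65.4072

By the law of cosines, x² = y² + z² − 2·y·z·cos X = 7076.2, so x ≈ 84.12.
Law of cosines again: cos Y = (z² + x² − y²)/(2·z·x) ≈ 0.22552, so ∠Y ≈ 76.97°.
The bisector from Y has length 2·z·x·cos(∠Y/2)/(z+x) ≈ 65.407.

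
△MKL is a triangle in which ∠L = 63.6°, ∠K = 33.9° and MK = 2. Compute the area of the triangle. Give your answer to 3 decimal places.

area ≈ 1.235

The third angle is ∠M = 180° − ∠K − ∠L = 82.50°.
Law of sines: KL = MK·sin M/sin L ≈ 2.2138.
Law of sines: LM = MK·sin K/sin L ≈ 1.2454.
Area = ½·MK·KL·sin K ≈ 1.2347.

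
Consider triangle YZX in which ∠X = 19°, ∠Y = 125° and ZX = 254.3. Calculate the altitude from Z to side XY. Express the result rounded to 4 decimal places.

82.7920

The third angle is ∠Z = 180° − ∠X − ∠Y = 36.00°.
Law of sines: XY = ZX·sin Z/sin Y ≈ 182.47.
Law of sines: YZ = ZX·sin X/sin Y ≈ 101.07.
Area = ½·ZX·XY·sin X ≈ 7553.7.
The altitude from Z has length 2·area/XY ≈ 82.792.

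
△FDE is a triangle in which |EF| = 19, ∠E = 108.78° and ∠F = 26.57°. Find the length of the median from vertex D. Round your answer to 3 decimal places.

The third angle is ∠D = 180° − ∠E − ∠F = 44.65°.
Law of sines: |DE| = |EF|·sin F/sin D ≈ 12.093.
Law of sines: |FD| = |EF|·sin E/sin D ≈ 25.596.
Median from D: ½√(2·|FD|² + 2·|DE|² − |EF|²) ≈ 17.62.

m_D ≈ 17.620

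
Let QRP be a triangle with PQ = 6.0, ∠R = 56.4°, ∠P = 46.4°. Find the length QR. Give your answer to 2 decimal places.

The third angle is ∠Q = 180° − ∠R − ∠P = 77.20°.
Law of sines: QR = PQ·sin P/sin R ≈ 5.2166.

5.22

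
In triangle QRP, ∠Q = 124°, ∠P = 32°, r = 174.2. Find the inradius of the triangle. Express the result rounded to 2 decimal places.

The third angle is ∠R = 180° − ∠P − ∠Q = 24.00°.
Law of sines: q = r·sin Q/sin R ≈ 355.07.
Law of sines: p = r·sin P/sin R ≈ 226.96.
Area = ½·r·q·sin P ≈ 16388.
Semiperimeter s = (355.07+174.2+226.96)/2 = 378.11.
Inradius = area/s = 16388/378.11 ≈ 43.343.

43.34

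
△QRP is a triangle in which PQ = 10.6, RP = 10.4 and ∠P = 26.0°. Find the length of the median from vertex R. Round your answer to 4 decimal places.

By the law of cosines, QR² = RP² + PQ² − 2·RP·PQ·cos P = 22.354, so QR ≈ 4.728.
Median from R: ½√(2·QR² + 2·RP² − PQ²) ≈ 6.0965.

m_R ≈ 6.0965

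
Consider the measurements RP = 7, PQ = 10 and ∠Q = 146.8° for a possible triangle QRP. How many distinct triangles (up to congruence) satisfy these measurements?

PQ·sin Q = 10·sin(146.8°) ≈ 5.476.
Since ∠Q is not acute, a triangle exists only if RP > PQ; here RP ≤ PQ, so there is no triangle.

0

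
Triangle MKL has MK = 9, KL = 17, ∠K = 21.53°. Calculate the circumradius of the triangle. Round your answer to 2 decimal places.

12.59

By the law of cosines, LM² = MK² + KL² − 2·MK·KL·cos K = 85.351, so LM ≈ 9.2386.
Area = ½·MK·KL·sin K ≈ 28.075.
Circumradius = LM/(2 sin K) ≈ 12.587.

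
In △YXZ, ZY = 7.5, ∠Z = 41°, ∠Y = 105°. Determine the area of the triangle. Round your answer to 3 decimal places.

31.873

The third angle is ∠X = 180° − ∠Z − ∠Y = 34.00°.
Law of sines: XZ = ZY·sin Y/sin X ≈ 12.955.
Law of sines: YX = ZY·sin Z/sin X ≈ 8.7992.
Area = ½·ZY·XZ·sin Z ≈ 31.873.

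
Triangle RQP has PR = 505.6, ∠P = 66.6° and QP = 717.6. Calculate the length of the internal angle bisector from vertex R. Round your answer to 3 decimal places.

t_R ≈ 474.991

By the law of cosines, RQ² = QP² + PR² − 2·QP·PR·cos P = 4.824e+05, so RQ ≈ 694.55.
Law of cosines again: cos R = (PR² + RQ² − QP²)/(2·PR·RQ) ≈ 0.31763, so ∠R ≈ 71.48°.
The bisector from R has length 2·PR·RQ·cos(∠R/2)/(PR+RQ) ≈ 474.99.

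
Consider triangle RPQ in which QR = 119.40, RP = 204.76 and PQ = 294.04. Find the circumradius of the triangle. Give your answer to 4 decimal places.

By the law of cosines, cos R = (QR² + RP² − PQ²) / (2·QR·RP) ≈ -0.61919, so ∠R ≈ 2.239 rad.
Circumradius = PQ/(2 sin R) ≈ 187.23.

187.2297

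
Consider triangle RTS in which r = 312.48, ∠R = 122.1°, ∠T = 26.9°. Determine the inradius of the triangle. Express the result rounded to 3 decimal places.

The third angle is ∠S = 180° − ∠R − ∠T = 31.00°.
Law of sines: t = r·sin T/sin R ≈ 166.89.
Law of sines: s = r·sin S/sin R ≈ 189.98.
Area = ½·r·t·sin S ≈ 13430.
Semiperimeter p = (312.48+166.89+189.98)/2 = 334.68.
Inradius = area/p = 13430/334.68 ≈ 40.127.

40.127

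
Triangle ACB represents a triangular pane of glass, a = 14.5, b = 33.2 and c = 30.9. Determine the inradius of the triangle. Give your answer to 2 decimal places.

r ≈ 5.69

Semiperimeter s = (14.5 + 30.9 + 33.2)/2 = 39.3.
Heron's formula: area = √(39.3·24.8·8.4·6.1) ≈ 223.47.
Inradius = area/s = 223.47/39.3 ≈ 5.6864.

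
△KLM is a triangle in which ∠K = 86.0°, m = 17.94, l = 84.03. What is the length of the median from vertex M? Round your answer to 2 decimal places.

By the law of cosines, k² = l² + m² − 2·l·m·cos K = 7172.6, so k ≈ 84.691.
Median from M: ½√(2·k² + 2·l² − m²) ≈ 83.883.

m_M ≈ 83.88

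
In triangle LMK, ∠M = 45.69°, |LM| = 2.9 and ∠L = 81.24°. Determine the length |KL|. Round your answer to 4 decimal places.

2.5960

The third angle is ∠K = 180° − ∠L − ∠M = 53.07°.
Law of sines: |KL| = |LM|·sin M/sin K ≈ 2.596.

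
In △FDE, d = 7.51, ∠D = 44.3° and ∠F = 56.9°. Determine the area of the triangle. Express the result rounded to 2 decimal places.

The third angle is ∠E = 180° − ∠F − ∠D = 78.80°.
Law of sines: f = d·sin F/sin D ≈ 9.0079.
Law of sines: e = d·sin E/sin D ≈ 10.548.
Area = ½·d·f·sin E ≈ 33.181.

area ≈ 33.18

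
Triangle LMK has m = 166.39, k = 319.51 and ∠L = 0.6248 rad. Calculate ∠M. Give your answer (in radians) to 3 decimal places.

By the law of cosines, l² = m² + k² − 2·m·k·cos L = 43533, so l ≈ 208.65.
Law of cosines again: cos M = (k² + l² − m²)/(2·k·l) ≈ 0.88454, so ∠M ≈ 0.4853 rad.

∠M ≈ 0.485 rad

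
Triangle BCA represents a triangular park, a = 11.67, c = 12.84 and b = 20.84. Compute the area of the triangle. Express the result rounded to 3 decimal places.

67.108

Semiperimeter s = (20.84 + 12.84 + 11.67)/2 = 22.675.
Heron's formula: area = √(22.675·1.835·9.835·11.005) ≈ 67.108.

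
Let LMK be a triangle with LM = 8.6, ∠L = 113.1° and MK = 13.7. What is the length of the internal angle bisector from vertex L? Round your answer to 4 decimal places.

4.5126

Law of sines: sin K = LM·sin L/MK ≈ 0.57741.
Since MK ≥ LM, only the acute value applies: ∠K ≈ 35.27°.
Then ∠M = 180° − ∠L − ∠K ≈ 31.63°.
Law of sines gives KL = MK·sin M/sin L ≈ 7.8114.
The bisector from L has length 2·KL·LM·cos(∠L/2)/(KL+LM) ≈ 4.5126.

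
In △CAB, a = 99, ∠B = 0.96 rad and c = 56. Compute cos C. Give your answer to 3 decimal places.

By the law of cosines, b² = c² + a² − 2·c·a·cos B = 6577.8, so b ≈ 81.104.
Law of cosines again: cos C = (a² + b² − c²)/(2·a·b) ≈ 0.82466, so ∠C ≈ 0.601 rad.

0.825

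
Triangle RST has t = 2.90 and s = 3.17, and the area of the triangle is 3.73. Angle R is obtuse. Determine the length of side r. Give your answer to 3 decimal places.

5.404

From area = ½·s·t·sin R, we get sin R = 2·area/(s·t) ≈ 0.81149.
Taking the obtuse solution, ∠R ≈ 125.76°.
Law of cosines then gives r ≈ 5.404.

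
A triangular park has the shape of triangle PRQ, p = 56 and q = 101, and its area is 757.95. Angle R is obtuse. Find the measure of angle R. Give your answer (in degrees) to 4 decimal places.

164.4537

From area = ½·q·p·sin R, we get sin R = 2·area/(q·p) ≈ 0.26802.
Taking the obtuse solution, ∠R ≈ 164.45°.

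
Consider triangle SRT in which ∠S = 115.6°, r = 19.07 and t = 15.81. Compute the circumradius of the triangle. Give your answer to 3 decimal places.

16.392

By the law of cosines, s² = r² + t² − 2·r·t·cos S = 874.17, so s ≈ 29.566.
Area = ½·r·t·sin S ≈ 135.95.
Circumradius = s/(2 sin S) ≈ 16.392.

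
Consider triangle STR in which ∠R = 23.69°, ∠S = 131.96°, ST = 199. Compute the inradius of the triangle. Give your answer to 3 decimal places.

r ≈ 39.168

The third angle is ∠T = 180° − ∠R − ∠S = 24.35°.
Law of sines: TR = ST·sin S/sin R ≈ 368.3.
Law of sines: RS = ST·sin T/sin R ≈ 204.21.
Area = ½·ST·TR·sin T ≈ 15109.
Semiperimeter s = (368.3+204.21+199)/2 = 385.76.
Inradius = area/s = 15109/385.76 ≈ 39.168.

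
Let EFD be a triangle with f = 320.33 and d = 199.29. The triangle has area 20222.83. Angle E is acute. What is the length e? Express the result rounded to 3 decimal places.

From area = ½·f·d·sin E, we get sin E = 2·area/(f·d) ≈ 0.63356.
Taking the acute solution, ∠E ≈ 39.31°.
Law of cosines then gives e ≈ 208.67.

208.674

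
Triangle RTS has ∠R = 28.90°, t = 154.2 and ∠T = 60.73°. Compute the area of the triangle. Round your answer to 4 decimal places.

6586.4613

The third angle is ∠S = 180° − ∠R − ∠T = 90.37°.
Law of sines: r = t·sin R/sin T ≈ 85.429.
Law of sines: s = t·sin S/sin T ≈ 176.77.
Area = ½·t·r·sin S ≈ 6586.5.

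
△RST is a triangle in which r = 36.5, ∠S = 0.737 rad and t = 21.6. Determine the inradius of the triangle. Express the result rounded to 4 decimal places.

6.3667

By the law of cosines, s² = t² + r² − 2·t·r·cos S = 631.21, so s ≈ 25.124.
Area = ½·t·r·sin S ≈ 264.93.
Semiperimeter p = (36.5+25.124+21.6)/2 = 41.612.
Inradius = area/p = 264.93/41.612 ≈ 6.3667.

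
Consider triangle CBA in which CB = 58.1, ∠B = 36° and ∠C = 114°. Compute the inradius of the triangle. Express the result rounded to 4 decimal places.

r ≈ 15.5886

The third angle is ∠A = 180° − ∠C − ∠B = 30.00°.
Law of sines: BA = CB·sin C/sin A ≈ 106.15.
Law of sines: AC = CB·sin B/sin A ≈ 68.301.
Area = ½·CB·BA·sin B ≈ 1812.6.
Semiperimeter s = (106.15+68.301+58.1)/2 = 116.28.
Inradius = area/s = 1812.6/116.28 ≈ 15.589.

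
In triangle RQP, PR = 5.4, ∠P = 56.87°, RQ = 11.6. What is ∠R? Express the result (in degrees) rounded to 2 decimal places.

Law of sines: sin Q = PR·sin P/RQ ≈ 0.38984.
Since RQ ≥ PR, only the acute value applies: ∠Q ≈ 22.94°.
Then ∠R = 180° − ∠P − ∠Q ≈ 100.19°.

∠R ≈ 100.19°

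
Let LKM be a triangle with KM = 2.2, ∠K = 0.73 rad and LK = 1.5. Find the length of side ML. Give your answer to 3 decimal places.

1.474

By the law of cosines, ML² = LK² + KM² − 2·LK·KM·cos K = 2.1718, so ML ≈ 1.4737.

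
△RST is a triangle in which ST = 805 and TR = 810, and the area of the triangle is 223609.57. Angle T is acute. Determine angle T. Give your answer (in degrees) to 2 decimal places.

From area = ½·ST·TR·sin T, we get sin T = 2·area/(ST·TR) ≈ 0.68587.
Taking the acute solution, ∠T ≈ 43.30°.

∠T ≈ 43.30°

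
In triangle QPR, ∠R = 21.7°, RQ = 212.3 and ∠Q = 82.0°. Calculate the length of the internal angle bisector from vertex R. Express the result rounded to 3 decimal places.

210.494

The third angle is ∠P = 180° − ∠R − ∠Q = 76.30°.
Law of sines: PR = RQ·sin Q/sin P ≈ 216.39.
Law of sines: QP = RQ·sin R/sin P ≈ 80.796.
The bisector from R has length 2·PR·RQ·cos(∠R/2)/(PR+RQ) ≈ 210.49.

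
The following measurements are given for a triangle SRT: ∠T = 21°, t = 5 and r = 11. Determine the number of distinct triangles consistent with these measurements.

2

r·sin T = 11·sin(21°) ≈ 3.942.
Since r sin T < t < r (3.942 < 5 < 11), two triangles exist.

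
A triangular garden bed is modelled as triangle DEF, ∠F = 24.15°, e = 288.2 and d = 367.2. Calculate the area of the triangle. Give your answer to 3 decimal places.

21648.345

Area = ½·d·e·sin F ≈ 21648.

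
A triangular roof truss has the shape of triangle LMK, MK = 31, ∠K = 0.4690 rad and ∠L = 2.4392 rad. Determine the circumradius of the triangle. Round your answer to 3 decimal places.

R ≈ 23.992

The third angle is ∠M = π − ∠K − ∠L = 0.2334 rad.
Law of sines: KL = MK·sin M/sin L ≈ 11.098.
Law of sines: LM = MK·sin K/sin L ≈ 21.689.
Circumradius = MK/(2 sin L) ≈ 23.992.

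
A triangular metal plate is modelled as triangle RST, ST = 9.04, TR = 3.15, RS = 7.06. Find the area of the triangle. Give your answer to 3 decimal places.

area ≈ 9.670

Semiperimeter s = (9.04 + 3.15 + 7.06)/2 = 9.625.
Heron's formula: area = √(9.625·0.585·6.475·2.565) ≈ 9.6703.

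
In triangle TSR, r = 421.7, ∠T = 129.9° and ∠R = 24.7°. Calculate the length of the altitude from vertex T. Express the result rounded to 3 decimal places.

180.882

The third angle is ∠S = 180° − ∠R − ∠T = 25.40°.
Law of sines: t = r·sin T/sin R ≈ 774.2.
Law of sines: s = r·sin S/sin R ≈ 432.87.
Area = ½·r·t·sin S ≈ 70020.
The altitude from T has length 2·area/t ≈ 180.88.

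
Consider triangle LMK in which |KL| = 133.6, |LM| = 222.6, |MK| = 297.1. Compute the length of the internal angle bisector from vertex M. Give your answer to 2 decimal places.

By the law of cosines, cos M = (|LM|² + |MK|² − |KL|²) / (2·|LM|·|MK|) ≈ 0.90702, so ∠M ≈ 0.435 rad.
The bisector from M has length 2·|LM|·|MK|·cos(∠M/2)/(|LM|+|MK|) ≈ 248.52.

t_M ≈ 248.52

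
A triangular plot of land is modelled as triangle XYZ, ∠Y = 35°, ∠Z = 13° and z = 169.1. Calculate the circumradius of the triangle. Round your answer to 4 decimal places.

375.8595

The third angle is ∠X = 180° − ∠Y − ∠Z = 132.00°.
Law of sines: x = z·sin X/sin Z ≈ 558.64.
Law of sines: y = z·sin Y/sin Z ≈ 431.17.
Circumradius = z/(2 sin Z) ≈ 375.86.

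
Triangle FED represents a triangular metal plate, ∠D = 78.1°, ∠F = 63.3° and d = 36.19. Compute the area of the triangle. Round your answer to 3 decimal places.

area ≈ 373.005

The third angle is ∠E = 180° − ∠D − ∠F = 38.60°.
Law of sines: f = d·sin F/sin D ≈ 33.041.
Law of sines: e = d·sin E/sin D ≈ 23.074.
Area = ½·d·f·sin E ≈ 373.01.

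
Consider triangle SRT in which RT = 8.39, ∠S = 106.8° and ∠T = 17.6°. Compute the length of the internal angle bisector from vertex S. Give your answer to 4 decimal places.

The third angle is ∠R = 180° − ∠T − ∠S = 55.60°.
Law of sines: TS = RT·sin R/sin S ≈ 7.2313.
Law of sines: SR = RT·sin T/sin S ≈ 2.65.
The bisector from S has length 2·TS·SR·cos(∠S/2)/(TS+SR) ≈ 2.3125.

2.3125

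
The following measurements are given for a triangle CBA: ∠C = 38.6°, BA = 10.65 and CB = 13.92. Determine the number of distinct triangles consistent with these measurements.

CB·sin C = 13.92·sin(38.6°) ≈ 8.684.
Since CB sin C < BA < CB (8.684 < 10.65 < 13.92), two triangles exist.

2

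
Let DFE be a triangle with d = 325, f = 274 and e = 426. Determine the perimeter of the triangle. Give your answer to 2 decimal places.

1025.00

Perimeter = 325 + 274 + 426 = 1025.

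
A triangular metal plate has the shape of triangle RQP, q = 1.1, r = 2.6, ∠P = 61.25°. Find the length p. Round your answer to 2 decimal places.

By the law of cosines, p² = r² + q² − 2·r·q·cos P = 5.2187, so p ≈ 2.2845.

2.28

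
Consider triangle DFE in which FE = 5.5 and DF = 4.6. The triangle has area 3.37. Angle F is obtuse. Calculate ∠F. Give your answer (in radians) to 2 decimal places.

2.87

From area = ½·DF·FE·sin F, we get sin F = 2·area/(DF·FE) ≈ 0.26640.
Taking the obtuse solution, ∠F ≈ 2.872 rad.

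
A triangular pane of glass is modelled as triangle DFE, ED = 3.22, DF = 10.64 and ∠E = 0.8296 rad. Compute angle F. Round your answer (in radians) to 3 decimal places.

Law of sines: sin F = ED·sin E/DF ≈ 0.22324.
Since DF ≥ ED, only the acute value applies: ∠F ≈ 0.2251 rad.
Then ∠D = π − ∠E − ∠F ≈ 2.0869 rad.

∠F ≈ 0.225 rad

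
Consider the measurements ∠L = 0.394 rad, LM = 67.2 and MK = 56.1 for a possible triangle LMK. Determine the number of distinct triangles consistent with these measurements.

LM·sin L = 67.2·sin(0.394 rad) ≈ 25.8.
Since LM sin L < MK < LM (25.8 < 56.1 < 67.2), two triangles exist.

2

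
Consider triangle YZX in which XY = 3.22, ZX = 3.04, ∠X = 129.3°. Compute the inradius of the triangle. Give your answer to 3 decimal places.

r ≈ 0.636

By the law of cosines, YZ² = ZX² + XY² − 2·ZX·XY·cos X = 32.01, so YZ ≈ 5.6577.
Area = ½·ZX·XY·sin X ≈ 3.7875.
Semiperimeter s = (3.04+3.22+5.6577)/2 = 5.9589.
Inradius = area/s = 3.7875/5.9589 ≈ 0.6356.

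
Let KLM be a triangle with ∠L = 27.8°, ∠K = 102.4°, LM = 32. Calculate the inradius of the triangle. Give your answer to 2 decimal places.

The third angle is ∠M = 180° − ∠K − ∠L = 49.80°.
Law of sines: MK = LM·sin L/sin K ≈ 15.281.
Law of sines: KL = LM·sin M/sin K ≈ 25.025.
Area = ½·LM·MK·sin M ≈ 186.74.
Semiperimeter s = (32+15.281+25.025)/2 = 36.153.
Inradius = area/s = 186.74/36.153 ≈ 5.1653.

5.17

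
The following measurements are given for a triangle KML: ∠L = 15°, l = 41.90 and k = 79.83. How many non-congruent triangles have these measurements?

2

k·sin L = 79.83·sin(15°) ≈ 20.66.
Since k sin L < l < k (20.66 < 41.90 < 79.83), two triangles exist.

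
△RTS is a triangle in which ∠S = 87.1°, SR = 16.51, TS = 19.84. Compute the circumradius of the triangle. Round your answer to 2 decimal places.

By the law of cosines, RT² = TS² + SR² − 2·TS·SR·cos S = 633.06, so RT ≈ 25.161.
Area = ½·TS·SR·sin S ≈ 163.57.
Circumradius = RT/(2 sin S) ≈ 12.596.

12.60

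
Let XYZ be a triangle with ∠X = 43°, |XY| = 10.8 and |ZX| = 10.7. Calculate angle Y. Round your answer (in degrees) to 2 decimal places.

By the law of cosines, |YZ|² = |ZX|² + |XY|² − 2·|ZX|·|XY|·cos X = 62.1, so |YZ| ≈ 7.8803.
Law of cosines again: cos Y = (|XY|² + |YZ|² − |ZX|²)/(2·|XY|·|YZ|) ≈ 0.37746, so ∠Y ≈ 67.82°.

67.82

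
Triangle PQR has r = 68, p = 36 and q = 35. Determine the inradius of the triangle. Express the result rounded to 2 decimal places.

4.99

Semiperimeter s = (36 + 35 + 68)/2 = 69.5.
Heron's formula: area = √(69.5·33.5·34.5·1.5) ≈ 347.11.
Inradius = area/s = 347.11/69.5 ≈ 4.9944.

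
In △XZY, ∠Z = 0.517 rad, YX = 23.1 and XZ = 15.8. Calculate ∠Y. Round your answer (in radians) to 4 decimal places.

Law of sines: sin Y = XZ·sin Z/YX ≈ 0.33808.
Since YX ≥ XZ, only the acute value applies: ∠Y ≈ 0.345 rad.
Then ∠X = π − ∠Z − ∠Y ≈ 2.280 rad.

∠Y ≈ 0.3449 rad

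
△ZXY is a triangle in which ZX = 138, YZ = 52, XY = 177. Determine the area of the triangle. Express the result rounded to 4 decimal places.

area ≈ 2671.4269

Semiperimeter s = (177 + 52 + 138)/2 = 183.5.
Heron's formula: area = √(183.5·6.5·131.5·45.5) ≈ 2671.4.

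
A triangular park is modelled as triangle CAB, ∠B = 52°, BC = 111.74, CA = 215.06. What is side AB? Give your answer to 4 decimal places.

Law of sines: sin A = BC·sin B/CA ≈ 0.40943.
Since CA ≥ BC, only the acute value applies: ∠A ≈ 24.17°.
Then ∠C = 180° − ∠B − ∠A ≈ 103.83°.
Law of sines gives AB = CA·sin C/sin B ≈ 265.

265.0020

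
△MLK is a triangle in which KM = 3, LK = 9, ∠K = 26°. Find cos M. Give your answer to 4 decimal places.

cos M ≈ -0.7903

By the law of cosines, ML² = LK² + KM² − 2·LK·KM·cos K = 41.465, so ML ≈ 6.4393.
Law of cosines again: cos M = (KM² + ML² − LK²)/(2·KM·ML) ≈ -0.79032, so ∠M ≈ 142.22°.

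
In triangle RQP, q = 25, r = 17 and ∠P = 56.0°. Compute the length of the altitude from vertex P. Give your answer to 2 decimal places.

By the law of cosines, p² = r² + q² − 2·r·q·cos P = 438.69, so p ≈ 20.945.
Area = ½·r·q·sin P ≈ 176.17.
The altitude from P has length 2·area/p ≈ 16.822.

16.82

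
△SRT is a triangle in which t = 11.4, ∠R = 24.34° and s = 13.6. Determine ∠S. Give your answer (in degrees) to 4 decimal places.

By the law of cosines, r² = t² + s² − 2·t·s·cos R = 32.401, so r ≈ 5.6922.
Law of cosines again: cos S = (r² + t² − s²)/(2·r·t) ≈ -0.17413, so ∠S ≈ 100.03°.

∠S ≈ 100.0279°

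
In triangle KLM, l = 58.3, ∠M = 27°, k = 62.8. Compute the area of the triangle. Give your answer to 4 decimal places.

831.0841

Area = ½·k·l·sin M ≈ 831.08.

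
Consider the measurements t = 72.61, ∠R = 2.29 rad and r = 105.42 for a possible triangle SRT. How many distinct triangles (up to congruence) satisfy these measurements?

t·sin R = 72.61·sin(2.29 rad) ≈ 54.63.
Since ∠R is not acute, a triangle exists only if r > t; here r > t, so there is exactly one triangle.

1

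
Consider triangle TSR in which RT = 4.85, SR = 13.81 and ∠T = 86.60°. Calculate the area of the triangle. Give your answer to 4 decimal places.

area ≈ 32.0049

Law of sines: sin S = RT·sin T/SR ≈ 0.35058.
Since SR ≥ RT, only the acute value applies: ∠S ≈ 20.52°.
Then ∠R = 180° − ∠T − ∠S ≈ 72.88°.
Law of sines gives TS = SR·sin R/sin T ≈ 13.221.
Area = ½·SR·RT·sin R ≈ 32.005.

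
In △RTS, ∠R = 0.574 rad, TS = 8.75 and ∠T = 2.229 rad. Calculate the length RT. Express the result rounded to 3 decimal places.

The third angle is ∠S = π − ∠R − ∠T = 0.339 rad.
Law of sines: RT = TS·sin S/sin R ≈ 5.3525.

5.353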